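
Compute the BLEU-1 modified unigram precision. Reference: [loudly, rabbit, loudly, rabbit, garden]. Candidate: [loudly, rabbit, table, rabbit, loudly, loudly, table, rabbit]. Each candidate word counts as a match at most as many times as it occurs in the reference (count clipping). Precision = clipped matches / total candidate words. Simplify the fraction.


Reference word counts: {'garden': 1, 'loudly': 2, 'rabbit': 2}
Checking each candidate word (with clipping):
  'loudly' -> in reference (ref count 2, used 1/2) -> match (matches: 1)
  'rabbit' -> in reference (ref count 2, used 1/2) -> match (matches: 2)
  'table' -> not in reference -> no match (matches: 2)
  'rabbit' -> in reference (ref count 2, used 2/2) -> match (matches: 3)
  'loudly' -> in reference (ref count 2, used 2/2) -> match (matches: 4)
  'loudly' -> ref count 2 already used up (2/2) -> clipped, no match (matches: 4)
  'table' -> not in reference -> no match (matches: 4)
  'rabbit' -> ref count 2 already used up (2/2) -> clipped, no match (matches: 4)
Clipped matches: 4, Candidate length: 8
Precision = 4/8 = 1/2

1/2


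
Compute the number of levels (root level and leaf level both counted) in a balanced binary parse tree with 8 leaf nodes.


In a balanced binary tree with n leaves the deepest leaf is ceil(log2(n)) edges below the root,
so counting node levels inclusive of root and leaves gives ceil(log2(n)) + 1 levels.
log2(8) = 3.0000
ceil(3.0000) = 3
levels = 3 + 1 = 4

4


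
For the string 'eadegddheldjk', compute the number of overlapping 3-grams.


String 'eadegddheldjk' has length L = 13.
Number of overlapping n-grams = L - n + 1
Substituting: 13 - 3 + 1 = 11

11


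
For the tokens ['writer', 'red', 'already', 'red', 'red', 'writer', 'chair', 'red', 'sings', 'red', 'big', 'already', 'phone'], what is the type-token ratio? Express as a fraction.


Tokens: 13
Unique types: ('already', 'big', 'chair', 'phone', 'red', 'sings', 'writer') = 7
TTR = 7/13
Already in lowest terms.

7/13


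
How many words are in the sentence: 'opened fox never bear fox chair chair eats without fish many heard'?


Counting words by splitting on spaces:
  Word 1: 'opened'
  Word 2: 'fox'
  Word 3: 'never'
  Word 4: 'bear'
  Word 5: 'fox'
  Word 6: 'chair'
  Word 7: 'chair'
  Word 8: 'eats'
  Word 9: 'without'
  Word 10: 'fish'
  Word 11: 'many'
  Word 12: 'heard'
Total words: 12

12


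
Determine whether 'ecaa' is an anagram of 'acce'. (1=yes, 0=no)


Sort characters of 'ecaa': 'aace'
Sort characters of 'acce': 'acce'
Sorted forms differ -> they are NOT anagrams
Result: 0

0


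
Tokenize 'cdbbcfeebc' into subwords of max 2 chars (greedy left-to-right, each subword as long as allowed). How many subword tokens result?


'cdbbcfeebc' has 10 characters.
Chunking with max size 2:
  Chunk 1: 'cd' (positions 0-1)
  Chunk 2: 'bb' (positions 2-3)
  Chunk 3: 'cf' (positions 4-5)
  Chunk 4: 'ee' (positions 6-7)
  Chunk 5: 'bc' (positions 8-9)
Total chunks: ceil(10 / 2) = 5

5


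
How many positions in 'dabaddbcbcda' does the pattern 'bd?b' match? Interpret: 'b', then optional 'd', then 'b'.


Pattern: bd?b means 'b', then optional 'd', then 'b'.
Scanning 'dabaddbcbcda' position-by-position:
  Pos 0: window 'dab' -> no
  Pos 1: window 'aba' -> no
  Pos 2: window 'bad' -> no
  Pos 3: window 'add' -> no
  Pos 4: window 'ddb' -> no
  Pos 5: window 'dbc' -> no
  Pos 6: window 'bcb' -> no
  Pos 7: window 'cbc' -> no
  Pos 8: window 'bcd' -> no
  Pos 9: window 'cda' -> no
  Pos 10: window 'da' -> no
  Pos 11: window 'a' -> no
Total matches: 0

0


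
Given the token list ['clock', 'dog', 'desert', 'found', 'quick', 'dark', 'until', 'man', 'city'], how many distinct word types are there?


Listing all tokens and tracking unique types:
  Token 1: 'clock' -> NEW (unique so far: 1)
  Token 2: 'dog' -> NEW (unique so far: 2)
  Token 3: 'desert' -> NEW (unique so far: 3)
  Token 4: 'found' -> NEW (unique so far: 4)
  Token 5: 'quick' -> NEW (unique so far: 5)
  Token 6: 'dark' -> NEW (unique so far: 6)
  Token 7: 'until' -> NEW (unique so far: 7)
  Token 8: 'man' -> NEW (unique so far: 8)
  Token 9: 'city' -> NEW (unique so far: 9)
Unique types: ('city', 'clock', 'dark', 'desert', 'dog', 'found', 'man', 'quick', 'until')
Vocabulary size: 9

9


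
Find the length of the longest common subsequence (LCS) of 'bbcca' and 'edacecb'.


DP table for LCS of 'bbcca' and 'edacecb':
       e  d  a  c  e  c  b
    0  0  0  0  0  0  0  0
  b 0  0  0  0  0  0  0  1
  b 0  0  0  0  0  0  0  1
  c 0  0  0  0  1  1  1  1
  c 0  0  0  0  1  1  2  2
  a 0  0  0  1  1  1  2  2
LCS: 'cc'
LCS length = 2

2


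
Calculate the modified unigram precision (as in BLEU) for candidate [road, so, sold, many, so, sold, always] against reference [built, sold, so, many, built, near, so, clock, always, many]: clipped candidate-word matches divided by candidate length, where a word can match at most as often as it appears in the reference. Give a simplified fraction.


Reference word counts: {'always': 1, 'built': 2, 'clock': 1, 'many': 2, 'near': 1, 'so': 2, 'sold': 1}
Checking each candidate word (with clipping):
  'road' -> not in reference -> no match (matches: 0)
  'so' -> in reference (ref count 2, used 1/2) -> match (matches: 1)
  'sold' -> in reference (ref count 1, used 1/1) -> match (matches: 2)
  'many' -> in reference (ref count 2, used 1/2) -> match (matches: 3)
  'so' -> in reference (ref count 2, used 2/2) -> match (matches: 4)
  'sold' -> ref count 1 already used up (1/1) -> clipped, no match (matches: 4)
  'always' -> in reference (ref count 1, used 1/1) -> match (matches: 5)
Clipped matches: 5, Candidate length: 7
Precision = 5/7

5/7


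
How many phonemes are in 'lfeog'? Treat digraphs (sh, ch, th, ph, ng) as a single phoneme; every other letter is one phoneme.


Parsing 'lfeog' greedily, digraphs first:
  'l' -> consonant phoneme (phonemes so far: 1)
  'f' -> consonant phoneme (phonemes so far: 2)
  'e' -> vowel phoneme (phonemes so far: 3)
  'o' -> vowel phoneme (phonemes so far: 4)
  'g' -> consonant phoneme (phonemes so far: 5)
Total phonemes: 5

5


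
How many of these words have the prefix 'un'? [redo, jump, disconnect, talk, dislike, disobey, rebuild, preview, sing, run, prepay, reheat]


Checking each word for prefix 'un':
  'redo' -> no (count: 0)
  'jump' -> no (count: 0)
  'disconnect' -> no (count: 0)
  'talk' -> no (count: 0)
  'dislike' -> no (count: 0)
  'disobey' -> no (count: 0)
  'rebuild' -> no (count: 0)
  'preview' -> no (count: 0)
  'sing' -> no (count: 0)
  'run' -> no (count: 0)
  'prepay' -> no (count: 0)
  'reheat' -> no (count: 0)
Total with prefix 'un': 0

0


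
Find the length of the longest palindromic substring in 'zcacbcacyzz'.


Scanning 'zcacbcacyzz' for palindromic substrings.
Substring at positions 1-7: 'cacbcac'.
Check: reverse('cacbcac') = 'cacbcac' -> palindrome confirmed.
Neighbouring characters ('z' / 'y') break symmetry, so it cannot extend further.
No longer palindromic substring exists; longest length = 7

7


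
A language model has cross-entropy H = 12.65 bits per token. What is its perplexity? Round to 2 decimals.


Perplexity formula: PP = 2^H
H = 12.65
PP = 2^12.65
Decompose: 2^12.65 = 2^12 * 2^0.65
2^12 = 4096, 2^0.65 ~ 1.5691682
PP ~ 4096 * 1.5691682 = 6427.3129472
Rounded to 2 decimals: 6427.31

6427.31


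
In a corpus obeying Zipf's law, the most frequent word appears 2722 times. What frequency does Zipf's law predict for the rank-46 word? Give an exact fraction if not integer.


Zipf's law: freq(rank) = f1 / rank
f1 = 2722, rank = 46
freq = 2722 / 46
GCD(2722, 46) = 2
Simplified: 1361/23

1361/23


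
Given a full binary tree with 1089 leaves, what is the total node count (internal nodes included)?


Leaf nodes (terminals): 1089
Internal nodes = n - 1 = 1089 - 1 = 1088
Total = leaves + internal = 1089 + 1088 = 2177

2177


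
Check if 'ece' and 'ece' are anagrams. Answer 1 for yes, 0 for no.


Sort characters of 'ece': 'cee'
Sort characters of 'ece': 'cee'
Sorted forms match -> they ARE anagrams
Result: 1

1


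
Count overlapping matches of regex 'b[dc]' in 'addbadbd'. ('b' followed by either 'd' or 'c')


Pattern: b[dc] means 'b' followed by either 'd' or 'c'.
Scanning 'addbadbd' position-by-position:
  Pos 0: window 'ad' -> no
  Pos 1: window 'dd' -> no
  Pos 2: window 'db' -> no
  Pos 3: window 'ba' -> no
  Pos 4: window 'ad' -> no
  Pos 5: window 'db' -> no
  Pos 6: window 'bd' -> MATCH
  Pos 7: window 'd' -> no
Total matches: 1

1


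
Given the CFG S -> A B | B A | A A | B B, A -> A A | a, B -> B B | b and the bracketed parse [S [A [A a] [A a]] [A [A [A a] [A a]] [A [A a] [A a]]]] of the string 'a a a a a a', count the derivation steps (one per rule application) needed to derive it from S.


Every bracketed nonterminal node [X ...] in the tree is produced by exactly one rule application.
Reading the tree off as a leftmost derivation:
  Step 1: S  =>  A A   (applied S -> A A)
  Step 2: A A  =>  A A A   (applied A -> A A)
  Step 3: A A A  =>  a A A   (applied A -> a)
  Step 4: a A A  =>  a a A   (applied A -> a)
  Step 5: a a A  =>  a a A A   (applied A -> A A)
  Step 6: a a A A  =>  a a A A A   (applied A -> A A)
  Step 7: a a A A A  =>  a a a A A   (applied A -> a)
  Step 8: a a a A A  =>  a a a a A   (applied A -> a)
  Step 9: a a a a A  =>  a a a a A A   (applied A -> A A)
  Step 10: a a a a A A  =>  a a a a a A   (applied A -> a)
  Step 11: a a a a a A  =>  a a a a a a   (applied A -> a)
Final yield: a a a a a a
Total rewrite steps: 11

11


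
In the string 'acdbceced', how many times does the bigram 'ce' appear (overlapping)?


Scanning 'acdbceced' for bigram 'ce':
  Position 0: 'ac' -> no
  Position 1: 'cd' -> no
  Position 2: 'db' -> no
  Position 3: 'bc' -> no
  Position 4: 'ce' -> MATCH
  Position 5: 'ec' -> no
  Position 6: 'ce' -> MATCH
  Position 7: 'ed' -> no
Total matches: 2

2


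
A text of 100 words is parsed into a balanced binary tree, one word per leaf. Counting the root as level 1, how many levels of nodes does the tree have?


In a balanced binary tree with n leaves the deepest leaf is ceil(log2(n)) edges below the root,
so counting node levels inclusive of root and leaves gives ceil(log2(n)) + 1 levels.
log2(100) = 6.6439
ceil(6.6439) = 7
levels = 7 + 1 = 8

8


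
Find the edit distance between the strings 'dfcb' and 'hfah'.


Building DP table for s1='dfcb' (len 4) and s2='hfah' (len 4):
       h  f  a  h
    0  1  2  3  4
  d 1  1  2  3  4
  f 2  2  1  2  3
  c 3  3  2  2  3
  b 4  4  3  3  3
Edit distance = dp[4][4] = 3

3


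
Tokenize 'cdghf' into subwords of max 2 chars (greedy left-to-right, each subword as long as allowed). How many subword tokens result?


'cdghf' has 5 characters.
Chunking with max size 2:
  Chunk 1: 'cd' (positions 0-1)
  Chunk 2: 'gh' (positions 2-3)
  Chunk 3: 'f' (positions 4-4)
Total chunks: ceil(5 / 2) = 3

3


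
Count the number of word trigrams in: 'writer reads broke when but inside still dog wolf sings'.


Word trigrams from [10] words:
  Trigram 1: (writer reads broke)
  Trigram 2: (reads broke when)
  Trigram 3: (broke when but)
  Trigram 4: (when but inside)
  Trigram 5: (but inside still)
  Trigram 6: (inside still dog)
  Trigram 7: (still dog wolf)
  Trigram 8: (dog wolf sings)
Total word trigrams: 10 - 2 = 8

8


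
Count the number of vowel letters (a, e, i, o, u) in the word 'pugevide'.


Scanning each character of 'pugevide':
  Position 1: 'p' -> consonant (running count: 0)
  Position 2: 'u' -> vowel (running count: 1)
  Position 3: 'g' -> consonant (running count: 1)
  Position 4: 'e' -> vowel (running count: 2)
  Position 5: 'v' -> consonant (running count: 2)
  Position 6: 'i' -> vowel (running count: 3)
  Position 7: 'd' -> consonant (running count: 3)
  Position 8: 'e' -> vowel (running count: 4)
Total vowels: 4

4


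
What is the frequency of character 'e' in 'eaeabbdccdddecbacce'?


Scanning 'eaeabbdccdddecbacce' for 'e':
  Position 0: 'e' -> MATCH (count: 1)
  Position 2: 'e' -> MATCH (count: 2)
  Position 12: 'e' -> MATCH (count: 3)
  Position 18: 'e' -> MATCH (count: 4)
Total occurrences of 'e': 4

4


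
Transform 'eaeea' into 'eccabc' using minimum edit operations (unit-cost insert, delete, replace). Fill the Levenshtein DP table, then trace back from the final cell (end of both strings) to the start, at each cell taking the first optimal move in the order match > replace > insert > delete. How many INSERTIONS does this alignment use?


Edit distance = 5. Backtracking from cell (5, 6) with preference match > replace > insert > delete,
then listing the resulting alignment 'eaeea' -> 'eccabc' left to right:
  Step 1: keep 'e'
  Step 2: insert 'c' [insertion #1]
  Step 3: replace a->c
  Step 4: replace e->a
  Step 5: replace e->b
  Step 6: replace a->c
Total insertions: 1

1


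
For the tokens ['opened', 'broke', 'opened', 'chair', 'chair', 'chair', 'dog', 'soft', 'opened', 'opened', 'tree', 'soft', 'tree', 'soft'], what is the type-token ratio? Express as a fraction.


Tokens: 14
Unique types: ('broke', 'chair', 'dog', 'opened', 'soft', 'tree') = 6
TTR = 6/14
Simplify: divide both by 2 -> 3/7
TTR = 3/7

3/7


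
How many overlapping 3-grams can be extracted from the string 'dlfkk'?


String 'dlfkk' has length L = 5.
Number of overlapping n-grams = L - n + 1
Substituting: 5 - 3 + 1 = 3

3


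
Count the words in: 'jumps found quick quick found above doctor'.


Counting words by splitting on spaces:
  Word 1: 'jumps'
  Word 2: 'found'
  Word 3: 'quick'
  Word 4: 'quick'
  Word 5: 'found'
  Word 6: 'above'
  Word 7: 'doctor'
Total words: 7

7


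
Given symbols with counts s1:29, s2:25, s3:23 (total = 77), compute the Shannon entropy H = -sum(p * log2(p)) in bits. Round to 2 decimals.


Computing entropy H = -sum(p_i * log2(p_i)):
  s1: p = 29/77 = 0.3766, -p*log2(p) = 0.5306
  s2: p = 25/77 = 0.3247, -p*log2(p) = 0.5269
  s3: p = 23/77 = 0.2987, -p*log2(p) = 0.5207
H = sum of terms = 1.5782
Rounded to 2 decimals: 1.58

1.58


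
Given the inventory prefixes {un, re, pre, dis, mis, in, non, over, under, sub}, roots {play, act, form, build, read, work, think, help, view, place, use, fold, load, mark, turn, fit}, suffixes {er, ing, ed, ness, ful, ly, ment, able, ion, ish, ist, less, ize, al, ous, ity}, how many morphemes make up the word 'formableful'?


Segmenting 'formableful' against the inventory:
  'form' -> root (morpheme 1)
  'able' -> suffix (morpheme 2)
  'ful' -> suffix (morpheme 3)
Total morphemes: 3

3


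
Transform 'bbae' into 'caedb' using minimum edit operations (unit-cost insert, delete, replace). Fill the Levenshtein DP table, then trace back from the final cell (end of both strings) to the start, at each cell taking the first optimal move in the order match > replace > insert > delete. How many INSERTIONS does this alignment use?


Edit distance = 4. Backtracking from cell (4, 5) with preference match > replace > insert > delete,
then listing the resulting alignment 'bbae' -> 'caedb' left to right:
  Step 1: delete 'b'
  Step 2: replace b->c
  Step 3: keep 'a'
  Step 4: keep 'e'
  Step 5: insert 'd' [insertion #1]
  Step 6: insert 'b' [insertion #2]
Total insertions: 2

2


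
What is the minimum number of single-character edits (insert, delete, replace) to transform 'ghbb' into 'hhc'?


Building DP table for s1='ghbb' (len 4) and s2='hhc' (len 3):
       h  h  c
    0  1  2  3
  g 1  1  2  3
  h 2  1  1  2
  b 3  2  2  2
  b 4  3  3  3
Edit distance = dp[4][3] = 3

3


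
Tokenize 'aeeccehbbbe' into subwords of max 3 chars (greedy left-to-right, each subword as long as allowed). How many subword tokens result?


'aeeccehbbbe' has 11 characters.
Chunking with max size 3:
  Chunk 1: 'aee' (positions 0-2)
  Chunk 2: 'cce' (positions 3-5)
  Chunk 3: 'hbb' (positions 6-8)
  Chunk 4: 'be' (positions 9-10)
Total chunks: ceil(11 / 3) = 4

4


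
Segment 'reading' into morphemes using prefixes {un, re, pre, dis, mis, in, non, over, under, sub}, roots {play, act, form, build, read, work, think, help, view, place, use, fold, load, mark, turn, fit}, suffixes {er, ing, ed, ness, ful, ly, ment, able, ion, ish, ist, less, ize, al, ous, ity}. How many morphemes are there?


Segmenting 'reading' against the inventory:
  'read' -> root (morpheme 1)
  'ing' -> suffix (morpheme 2)
Total morphemes: 2

2


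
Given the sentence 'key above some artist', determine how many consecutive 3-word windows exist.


Word trigrams from [4] words:
  Trigram 1: (key above some)
  Trigram 2: (above some artist)
Total word trigrams: 4 - 2 = 2

2


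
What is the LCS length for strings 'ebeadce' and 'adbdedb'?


DP table for LCS of 'ebeadce' and 'adbdedb':
       a  d  b  d  e  d  b
    0  0  0  0  0  0  0  0
  e 0  0  0  0  0  1  1  1
  b 0  0  0  1  1  1  1  2
  e 0  0  0  1  1  2  2  2
  a 0  1  1  1  1  2  2  2
  d 0  1  2  2  2  2  3  3
  c 0  1  2  2  2  2  3  3
  e 0  1  2  2  2  3  3  3
LCS: 'bed'
LCS length = 3

3


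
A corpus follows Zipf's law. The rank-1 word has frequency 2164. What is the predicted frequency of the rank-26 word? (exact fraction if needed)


Zipf's law: freq(rank) = f1 / rank
f1 = 2164, rank = 26
freq = 2164 / 26
GCD(2164, 26) = 2
Simplified: 1082/13

1082/13


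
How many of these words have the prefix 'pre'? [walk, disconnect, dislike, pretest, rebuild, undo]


Checking each word for prefix 'pre':
  'walk' -> no (count: 0)
  'disconnect' -> no (count: 0)
  'dislike' -> no (count: 0)
  'pretest' -> YES, starts with 'pre' (count: 1)
  'rebuild' -> no (count: 1)
  'undo' -> no (count: 1)
Total with prefix 'pre': 1

1


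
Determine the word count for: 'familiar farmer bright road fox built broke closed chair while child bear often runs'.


Counting words by splitting on spaces:
  Word 1: 'familiar'
  Word 2: 'farmer'
  Word 3: 'bright'
  Word 4: 'road'
  Word 5: 'fox'
  Word 6: 'built'
  Word 7: 'broke'
  Word 8: 'closed'
  Word 9: 'chair'
  Word 10: 'while'
  Word 11: 'child'
  Word 12: 'bear'
  Word 13: 'often'
  Word 14: 'runs'
Total words: 14

14


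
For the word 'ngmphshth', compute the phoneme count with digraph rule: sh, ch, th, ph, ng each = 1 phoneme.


Parsing 'ngmphshth' greedily, digraphs first:
  'ng' -> digraph (1 consonant phoneme) (phonemes so far: 1)
  'm' -> consonant phoneme (phonemes so far: 2)
  'ph' -> digraph (1 consonant phoneme) (phonemes so far: 3)
  'sh' -> digraph (1 consonant phoneme) (phonemes so far: 4)
  'th' -> digraph (1 consonant phoneme) (phonemes so far: 5)
Total phonemes: 5

5


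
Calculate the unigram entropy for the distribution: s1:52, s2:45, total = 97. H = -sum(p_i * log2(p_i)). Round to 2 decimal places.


Computing entropy H = -sum(p_i * log2(p_i)):
  s1: p = 52/97 = 0.5361, -p*log2(p) = 0.4822
  s2: p = 45/97 = 0.4639, -p*log2(p) = 0.5140
H = sum of terms = 0.9962
Rounded to 2 decimals: 1.00

1.00


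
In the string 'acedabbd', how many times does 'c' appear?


Scanning 'acedabbd' for 'c':
  Position 1: 'c' -> MATCH (count: 1)
Total occurrences of 'c': 1

1


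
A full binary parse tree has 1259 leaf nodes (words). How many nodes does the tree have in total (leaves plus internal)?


Leaf nodes (terminals): 1259
Internal nodes = n - 1 = 1259 - 1 = 1258
Total = leaves + internal = 1259 + 1258 = 2517

2517


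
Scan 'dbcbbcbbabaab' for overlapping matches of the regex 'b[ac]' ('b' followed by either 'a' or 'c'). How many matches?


Pattern: b[ac] means 'b' followed by either 'a' or 'c'.
Scanning 'dbcbbcbbabaab' position-by-position:
  Pos 0: window 'db' -> no
  Pos 1: window 'bc' -> MATCH
  Pos 2: window 'cb' -> no
  Pos 3: window 'bb' -> no
  Pos 4: window 'bc' -> MATCH
  Pos 5: window 'cb' -> no
  Pos 6: window 'bb' -> no
  Pos 7: window 'ba' -> MATCH
  Pos 8: window 'ab' -> no
  Pos 9: window 'ba' -> MATCH
  Pos 10: window 'aa' -> no
  Pos 11: window 'ab' -> no
  Pos 12: window 'b' -> no
Total matches: 4

4


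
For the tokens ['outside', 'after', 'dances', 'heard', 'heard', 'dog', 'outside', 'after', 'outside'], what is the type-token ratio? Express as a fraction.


Tokens: 9
Unique types: ('after', 'dances', 'dog', 'heard', 'outside') = 5
TTR = 5/9
Already in lowest terms.

5/9


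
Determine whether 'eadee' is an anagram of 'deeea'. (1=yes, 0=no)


Sort characters of 'eadee': 'adeee'
Sort characters of 'deeea': 'adeee'
Sorted forms match -> they ARE anagrams
Result: 1

1


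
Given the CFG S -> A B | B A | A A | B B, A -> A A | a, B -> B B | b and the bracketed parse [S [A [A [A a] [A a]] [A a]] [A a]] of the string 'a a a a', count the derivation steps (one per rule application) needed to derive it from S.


Every bracketed nonterminal node [X ...] in the tree is produced by exactly one rule application.
Reading the tree off as a leftmost derivation:
  Step 1: S  =>  A A   (applied S -> A A)
  Step 2: A A  =>  A A A   (applied A -> A A)
  Step 3: A A A  =>  A A A A   (applied A -> A A)
  Step 4: A A A A  =>  a A A A   (applied A -> a)
  Step 5: a A A A  =>  a a A A   (applied A -> a)
  Step 6: a a A A  =>  a a a A   (applied A -> a)
  Step 7: a a a A  =>  a a a a   (applied A -> a)
Final yield: a a a a
Total rewrite steps: 7

7


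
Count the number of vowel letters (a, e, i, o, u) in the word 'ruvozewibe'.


Scanning each character of 'ruvozewibe':
  Position 1: 'r' -> consonant (running count: 0)
  Position 2: 'u' -> vowel (running count: 1)
  Position 3: 'v' -> consonant (running count: 1)
  Position 4: 'o' -> vowel (running count: 2)
  Position 5: 'z' -> consonant (running count: 2)
  Position 6: 'e' -> vowel (running count: 3)
  Position 7: 'w' -> consonant (running count: 3)
  Position 8: 'i' -> vowel (running count: 4)
  Position 9: 'b' -> consonant (running count: 4)
  Position 10: 'e' -> vowel (running count: 5)
Total vowels: 5

5


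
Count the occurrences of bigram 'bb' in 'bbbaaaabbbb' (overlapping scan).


Scanning 'bbbaaaabbbb' for bigram 'bb':
  Position 0: 'bb' -> MATCH
  Position 1: 'bb' -> MATCH
  Position 2: 'ba' -> no
  Position 3: 'aa' -> no
  Position 4: 'aa' -> no
  Position 5: 'aa' -> no
  Position 6: 'ab' -> no
  Position 7: 'bb' -> MATCH
  Position 8: 'bb' -> MATCH
  Position 9: 'bb' -> MATCH
Total matches: 5

5


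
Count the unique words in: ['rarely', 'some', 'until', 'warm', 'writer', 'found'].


Listing all tokens and tracking unique types:
  Token 1: 'rarely' -> NEW (unique so far: 1)
  Token 2: 'some' -> NEW (unique so far: 2)
  Token 3: 'until' -> NEW (unique so far: 3)
  Token 4: 'warm' -> NEW (unique so far: 4)
  Token 5: 'writer' -> NEW (unique so far: 5)
  Token 6: 'found' -> NEW (unique so far: 6)
Unique types: ('found', 'rarely', 'some', 'until', 'warm', 'writer')
Vocabulary size: 6

6


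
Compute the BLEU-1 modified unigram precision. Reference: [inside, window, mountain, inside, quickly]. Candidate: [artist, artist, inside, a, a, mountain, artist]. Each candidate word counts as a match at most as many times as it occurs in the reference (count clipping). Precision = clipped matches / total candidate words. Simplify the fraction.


Reference word counts: {'inside': 2, 'mountain': 1, 'quickly': 1, 'window': 1}
Checking each candidate word (with clipping):
  'artist' -> not in reference -> no match (matches: 0)
  'artist' -> not in reference -> no match (matches: 0)
  'inside' -> in reference (ref count 2, used 1/2) -> match (matches: 1)
  'a' -> not in reference -> no match (matches: 1)
  'a' -> not in reference -> no match (matches: 1)
  'mountain' -> in reference (ref count 1, used 1/1) -> match (matches: 2)
  'artist' -> not in reference -> no match (matches: 2)
Clipped matches: 2, Candidate length: 7
Precision = 2/7

2/7


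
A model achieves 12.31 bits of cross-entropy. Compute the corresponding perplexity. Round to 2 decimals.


Perplexity formula: PP = 2^H
H = 12.31
PP = 2^12.31
Decompose: 2^12.31 = 2^12 * 2^0.31
2^12 = 4096, 2^0.31 ~ 1.2397077
PP ~ 4096 * 1.2397077 = 5077.8427392
Rounded to 2 decimals: 5077.84

5077.84


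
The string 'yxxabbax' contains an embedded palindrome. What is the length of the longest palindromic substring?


Scanning 'yxxabbax' for palindromic substrings.
Substring at positions 2-7: 'xabbax'.
Check: reverse('xabbax') = 'xabbax' -> palindrome confirmed.
Neighbouring characters ('x' / '-') break symmetry, so it cannot extend further.
No longer palindromic substring exists; longest length = 6

6


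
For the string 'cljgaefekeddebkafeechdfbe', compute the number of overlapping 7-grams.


String 'cljgaefekeddebkafeechdfbe' has length L = 25.
Number of overlapping n-grams = L - n + 1
Substituting: 25 - 7 + 1 = 19

19


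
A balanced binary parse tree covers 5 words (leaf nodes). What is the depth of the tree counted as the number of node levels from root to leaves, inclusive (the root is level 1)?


In a balanced binary tree with n leaves the deepest leaf is ceil(log2(n)) edges below the root,
so counting node levels inclusive of root and leaves gives ceil(log2(n)) + 1 levels.
log2(5) = 2.3219
ceil(2.3219) = 3
levels = 3 + 1 = 4

4


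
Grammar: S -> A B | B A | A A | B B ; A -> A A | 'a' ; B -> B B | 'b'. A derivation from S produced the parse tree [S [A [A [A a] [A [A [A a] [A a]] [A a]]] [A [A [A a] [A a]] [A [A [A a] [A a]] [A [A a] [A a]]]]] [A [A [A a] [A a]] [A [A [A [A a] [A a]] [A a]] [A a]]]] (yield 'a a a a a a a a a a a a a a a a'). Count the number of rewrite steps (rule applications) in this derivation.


Every bracketed nonterminal node [X ...] in the tree is produced by exactly one rule application.
Reading the tree off as a leftmost derivation:
  Step 1: S  =>  A A   (applied S -> A A)
  Step 2: A A  =>  A A A   (applied A -> A A)
  Step 3: A A A  =>  A A A A   (applied A -> A A)
  Step 4: A A A A  =>  a A A A   (applied A -> a)
  Step 5: a A A A  =>  a A A A A   (applied A -> A A)
  Step 6: a A A A A  =>  a A A A A A   (applied A -> A A)
  Step 7: a A A A A A  =>  a a A A A A   (applied A -> a)
  Step 8: a a A A A A  =>  a a a A A A   (applied A -> a)
  Step 9: a a a A A A  =>  a a a a A A   (applied A -> a)
  Step 10: a a a a A A  =>  a a a a A A A   (applied A -> A A)
  Step 11: a a a a A A A  =>  a a a a A A A A   (applied A -> A A)
  Step 12: a a a a A A A A  =>  a a a a a A A A   (applied A -> a)
  Step 13: a a a a a A A A  =>  a a a a a a A A   (applied A -> a)
  Step 14: a a a a a a A A  =>  a a a a a a A A A   (applied A -> A A)
  Step 15: a a a a a a A A A  =>  a a a a a a A A A A   (applied A -> A A)
  Step 16: a a a a a a A A A A  =>  a a a a a a a A A A   (applied A -> a)
  Step 17: a a a a a a a A A A  =>  a a a a a a a a A A   (applied A -> a)
  Step 18: a a a a a a a a A A  =>  a a a a a a a a A A A   (applied A -> A A)
  Step 19: a a a a a a a a A A A  =>  a a a a a a a a a A A   (applied A -> a)
  Step 20: a a a a a a a a a A A  =>  a a a a a a a a a a A   (applied A -> a)
  Step 21: a a a a a a a a a a A  =>  a a a a a a a a a a A A   (applied A -> A A)
  Step 22: a a a a a a a a a a A A  =>  a a a a a a a a a a A A A   (applied A -> A A)
  Step 23: a a a a a a a a a a A A A  =>  a a a a a a a a a a a A A   (applied A -> a)
  Step 24: a a a a a a a a a a a A A  =>  a a a a a a a a a a a a A   (applied A -> a)
  Step 25: a a a a a a a a a a a a A  =>  a a a a a a a a a a a a A A   (applied A -> A A)
  Step 26: a a a a a a a a a a a a A A  =>  a a a a a a a a a a a a A A A   (applied A -> A A)
  Step 27: a a a a a a a a a a a a A A A  =>  a a a a a a a a a a a a A A A A   (applied A -> A A)
  Step 28: a a a a a a a a a a a a A A A A  =>  a a a a a a a a a a a a a A A A   (applied A -> a)
  Step 29: a a a a a a a a a a a a a A A A  =>  a a a a a a a a a a a a a a A A   (applied A -> a)
  Step 30: a a a a a a a a a a a a a a A A  =>  a a a a a a a a a a a a a a a A   (applied A -> a)
  Step 31: a a a a a a a a a a a a a a a A  =>  a a a a a a a a a a a a a a a a   (applied A -> a)
Final yield: a a a a a a a a a a a a a a a a
Total rewrite steps: 31

31


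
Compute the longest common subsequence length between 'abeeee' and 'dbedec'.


DP table for LCS of 'abeeee' and 'dbedec':
       d  b  e  d  e  c
    0  0  0  0  0  0  0
  a 0  0  0  0  0  0  0
  b 0  0  1  1  1  1  1
  e 0  0  1  2  2  2  2
  e 0  0  1  2  2  3  3
  e 0  0  1  2  2  3  3
  e 0  0  1  2  2  3  3
LCS: 'bee'
LCS length = 3

3


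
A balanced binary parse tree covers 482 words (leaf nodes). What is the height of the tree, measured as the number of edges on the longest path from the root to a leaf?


In a balanced binary tree with n leaves the deepest leaf is ceil(log2(n)) edges below the root.
log2(482) = 8.9129
ceil(8.9129) = 9
height (edges) = 9

9


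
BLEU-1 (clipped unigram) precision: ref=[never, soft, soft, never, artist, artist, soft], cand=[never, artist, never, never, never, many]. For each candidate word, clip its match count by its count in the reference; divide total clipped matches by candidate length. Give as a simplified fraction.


Reference word counts: {'artist': 2, 'never': 2, 'soft': 3}
Checking each candidate word (with clipping):
  'never' -> in reference (ref count 2, used 1/2) -> match (matches: 1)
  'artist' -> in reference (ref count 2, used 1/2) -> match (matches: 2)
  'never' -> in reference (ref count 2, used 2/2) -> match (matches: 3)
  'never' -> ref count 2 already used up (2/2) -> clipped, no match (matches: 3)
  'never' -> ref count 2 already used up (2/2) -> clipped, no match (matches: 3)
  'many' -> not in reference -> no match (matches: 3)
Clipped matches: 3, Candidate length: 6
Precision = 3/6 = 1/2

1/2


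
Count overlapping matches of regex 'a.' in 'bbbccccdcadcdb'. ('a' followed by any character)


Pattern: a. means 'a' followed by any character.
Scanning 'bbbccccdcadcdb' position-by-position:
  Pos 0: window 'bb' -> no
  Pos 1: window 'bb' -> no
  Pos 2: window 'bc' -> no
  Pos 3: window 'cc' -> no
  Pos 4: window 'cc' -> no
  Pos 5: window 'cc' -> no
  Pos 6: window 'cd' -> no
  Pos 7: window 'dc' -> no
  Pos 8: window 'ca' -> no
  Pos 9: window 'ad' -> MATCH
  Pos 10: window 'dc' -> no
  Pos 11: window 'cd' -> no
  Pos 12: window 'db' -> no
  Pos 13: window 'b' -> no
Total matches: 1

1


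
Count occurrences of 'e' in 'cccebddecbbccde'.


Scanning 'cccebddecbbccde' for 'e':
  Position 3: 'e' -> MATCH (count: 1)
  Position 7: 'e' -> MATCH (count: 2)
  Position 14: 'e' -> MATCH (count: 3)
Total occurrences of 'e': 3

3


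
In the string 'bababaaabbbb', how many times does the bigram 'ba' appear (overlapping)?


Scanning 'bababaaabbbb' for bigram 'ba':
  Position 0: 'ba' -> MATCH
  Position 1: 'ab' -> no
  Position 2: 'ba' -> MATCH
  Position 3: 'ab' -> no
  Position 4: 'ba' -> MATCH
  Position 5: 'aa' -> no
  Position 6: 'aa' -> no
  Position 7: 'ab' -> no
  Position 8: 'bb' -> no
  Position 9: 'bb' -> no
  Position 10: 'bb' -> no
Total matches: 3

3


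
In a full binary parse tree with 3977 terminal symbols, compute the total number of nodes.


Leaf nodes (terminals): 3977
Internal nodes = n - 1 = 3977 - 1 = 3976
Total = leaves + internal = 3977 + 3976 = 7953

7953


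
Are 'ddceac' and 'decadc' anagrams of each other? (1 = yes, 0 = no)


Sort characters of 'ddceac': 'accdde'
Sort characters of 'decadc': 'accdde'
Sorted forms match -> they ARE anagrams
Result: 1

1


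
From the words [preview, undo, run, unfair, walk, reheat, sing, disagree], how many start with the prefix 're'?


Checking each word for prefix 're':
  'preview' -> no (count: 0)
  'undo' -> no (count: 0)
  'run' -> no (count: 0)
  'unfair' -> no (count: 0)
  'walk' -> no (count: 0)
  'reheat' -> YES, starts with 're' (count: 1)
  'sing' -> no (count: 1)
  'disagree' -> no (count: 1)
Total with prefix 're': 1

1


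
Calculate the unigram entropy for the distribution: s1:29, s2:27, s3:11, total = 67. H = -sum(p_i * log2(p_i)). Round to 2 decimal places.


Computing entropy H = -sum(p_i * log2(p_i)):
  s1: p = 29/67 = 0.4328, -p*log2(p) = 0.5229
  s2: p = 27/67 = 0.4030, -p*log2(p) = 0.5284
  s3: p = 11/67 = 0.1642, -p*log2(p) = 0.4280
H = sum of terms = 1.4793
Rounded to 2 decimals: 1.48

1.48


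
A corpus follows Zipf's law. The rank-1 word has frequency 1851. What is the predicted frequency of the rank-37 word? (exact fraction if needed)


Zipf's law: freq(rank) = f1 / rank
f1 = 1851, rank = 37
freq = 1851 / 37
GCD(1851, 37) = 1
Simplified: 1851/37

1851/37


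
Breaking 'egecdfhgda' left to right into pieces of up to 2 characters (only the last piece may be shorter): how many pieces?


'egecdfhgda' has 10 characters.
Chunking with max size 2:
  Chunk 1: 'eg' (positions 0-1)
  Chunk 2: 'ec' (positions 2-3)
  Chunk 3: 'df' (positions 4-5)
  Chunk 4: 'hg' (positions 6-7)
  Chunk 5: 'da' (positions 8-9)
Total chunks: ceil(10 / 2) = 5

5


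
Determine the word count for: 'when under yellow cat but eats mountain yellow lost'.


Counting words by splitting on spaces:
  Word 1: 'when'
  Word 2: 'under'
  Word 3: 'yellow'
  Word 4: 'cat'
  Word 5: 'but'
  Word 6: 'eats'
  Word 7: 'mountain'
  Word 8: 'yellow'
  Word 9: 'lost'
Total words: 9

9


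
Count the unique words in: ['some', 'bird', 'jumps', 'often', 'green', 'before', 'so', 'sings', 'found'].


Listing all tokens and tracking unique types:
  Token 1: 'some' -> NEW (unique so far: 1)
  Token 2: 'bird' -> NEW (unique so far: 2)
  Token 3: 'jumps' -> NEW (unique so far: 3)
  Token 4: 'often' -> NEW (unique so far: 4)
  Token 5: 'green' -> NEW (unique so far: 5)
  Token 6: 'before' -> NEW (unique so far: 6)
  Token 7: 'so' -> NEW (unique so far: 7)
  Token 8: 'sings' -> NEW (unique so far: 8)
  Token 9: 'found' -> NEW (unique so far: 9)
Unique types: ('before', 'bird', 'found', 'green', 'jumps', 'often', 'sings', 'so', 'some')
Vocabulary size: 9

9


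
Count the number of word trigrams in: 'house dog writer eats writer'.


Word trigrams from [5] words:
  Trigram 1: (house dog writer)
  Trigram 2: (dog writer eats)
  Trigram 3: (writer eats writer)
Total word trigrams: 5 - 2 = 3

3


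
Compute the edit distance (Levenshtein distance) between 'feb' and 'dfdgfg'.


Building DP table for s1='feb' (len 3) and s2='dfdgfg' (len 6):
       d  f  d  g  f  g
    0  1  2  3  4  5  6
  f 1  1  1  2  3  4  5
  e 2  2  2  2  3  4  5
  b 3  3  3  3  3  4  5
Edit distance = dp[3][6] = 5

5


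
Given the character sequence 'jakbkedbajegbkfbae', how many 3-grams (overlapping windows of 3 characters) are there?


String 'jakbkedbajegbkfbae' has length L = 18.
Number of overlapping n-grams = L - n + 1
Substituting: 18 - 3 + 1 = 16

16


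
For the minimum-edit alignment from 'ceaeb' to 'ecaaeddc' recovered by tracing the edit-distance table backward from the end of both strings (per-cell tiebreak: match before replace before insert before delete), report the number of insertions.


Edit distance = 5. Backtracking from cell (5, 8) with preference match > replace > insert > delete,
then listing the resulting alignment 'ceaeb' -> 'ecaaeddc' left to right:
  Step 1: insert 'e' [insertion #1]
  Step 2: keep 'c'
  Step 3: replace e->a
  Step 4: keep 'a'
  Step 5: keep 'e'
  Step 6: insert 'd' [insertion #2]
  Step 7: insert 'd' [insertion #3]
  Step 8: replace b->c
Total insertions: 3

3


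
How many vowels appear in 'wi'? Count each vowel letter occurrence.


Scanning each character of 'wi':
  Position 1: 'w' -> consonant (running count: 0)
  Position 2: 'i' -> vowel (running count: 1)
Total vowels: 1

1


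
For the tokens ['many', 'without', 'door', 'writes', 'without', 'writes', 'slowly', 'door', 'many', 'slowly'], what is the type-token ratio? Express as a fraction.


Tokens: 10
Unique types: ('door', 'many', 'slowly', 'without', 'writes') = 5
TTR = 5/10
Simplify: divide both by 5 -> 1/2
TTR = 1/2

1/2


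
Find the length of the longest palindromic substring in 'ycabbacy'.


Scanning 'ycabbacy' for palindromic substrings.
Substring at positions 0-7: 'ycabbacy'.
Check: reverse('ycabbacy') = 'ycabbacy' -> palindrome confirmed.
No longer palindromic substring exists; longest length = 8

8


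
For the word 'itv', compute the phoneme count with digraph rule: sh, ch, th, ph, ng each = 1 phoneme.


Parsing 'itv' greedily, digraphs first:
  'i' -> vowel phoneme (phonemes so far: 1)
  't' -> consonant phoneme (phonemes so far: 2)
  'v' -> consonant phoneme (phonemes so far: 3)
Total phonemes: 3

3


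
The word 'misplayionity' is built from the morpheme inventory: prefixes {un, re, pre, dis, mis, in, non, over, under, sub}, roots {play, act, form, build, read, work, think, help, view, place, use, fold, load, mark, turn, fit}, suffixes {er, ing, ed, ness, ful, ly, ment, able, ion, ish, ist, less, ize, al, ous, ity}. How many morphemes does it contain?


Segmenting 'misplayionity' against the inventory:
  'mis' -> prefix (morpheme 1)
  'play' -> root (morpheme 2)
  'ion' -> suffix (morpheme 3)
  'ity' -> suffix (morpheme 4)
Total morphemes: 4

4


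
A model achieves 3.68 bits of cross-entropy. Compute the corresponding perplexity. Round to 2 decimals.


Perplexity formula: PP = 2^H
H = 3.68
PP = 2^3.68
Decompose: 2^3.68 = 2^3 * 2^0.68
2^3 = 8, 2^0.68 ~ 1.6021398
PP ~ 8 * 1.6021398 = 12.8171184
Rounded to 2 decimals: 12.82

12.82


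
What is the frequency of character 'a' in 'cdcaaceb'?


Scanning 'cdcaaceb' for 'a':
  Position 3: 'a' -> MATCH (count: 1)
  Position 4: 'a' -> MATCH (count: 2)
Total occurrences of 'a': 2

2


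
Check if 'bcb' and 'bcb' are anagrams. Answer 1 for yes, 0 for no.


Sort characters of 'bcb': 'bbc'
Sort characters of 'bcb': 'bbc'
Sorted forms match -> they ARE anagrams
Result: 1

1


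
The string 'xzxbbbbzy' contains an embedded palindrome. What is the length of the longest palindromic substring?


Scanning 'xzxbbbbzy' for palindromic substrings.
Substring at positions 3-6: 'bbbb'.
Check: reverse('bbbb') = 'bbbb' -> palindrome confirmed.
Neighbouring characters ('x' / 'z') break symmetry, so it cannot extend further.
No longer palindromic substring exists; longest length = 4

4


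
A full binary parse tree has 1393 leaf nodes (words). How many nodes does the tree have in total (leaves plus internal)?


Leaf nodes (terminals): 1393
Internal nodes = n - 1 = 1393 - 1 = 1392
Total = leaves + internal = 1393 + 1392 = 2785

2785


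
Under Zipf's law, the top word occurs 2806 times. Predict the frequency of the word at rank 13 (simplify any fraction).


Zipf's law: freq(rank) = f1 / rank
f1 = 2806, rank = 13
freq = 2806 / 13
GCD(2806, 13) = 1
Simplified: 2806/13

2806/13


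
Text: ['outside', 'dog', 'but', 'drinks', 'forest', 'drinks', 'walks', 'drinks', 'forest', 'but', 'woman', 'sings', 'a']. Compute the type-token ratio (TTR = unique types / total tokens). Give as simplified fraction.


Tokens: 13
Unique types: ('a', 'but', 'dog', 'drinks', 'forest', 'outside', 'sings', 'walks', 'woman') = 9
TTR = 9/13
Already in lowest terms.

9/13


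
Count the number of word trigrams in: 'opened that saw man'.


Word trigrams from [4] words:
  Trigram 1: (opened that saw)
  Trigram 2: (that saw man)
Total word trigrams: 4 - 2 = 2

2


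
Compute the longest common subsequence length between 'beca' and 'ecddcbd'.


DP table for LCS of 'beca' and 'ecddcbd':
       e  c  d  d  c  b  d
    0  0  0  0  0  0  0  0
  b 0  0  0  0  0  0  1  1
  e 0  1  1  1  1  1  1  1
  c 0  1  2  2  2  2  2  2
  a 0  1  2  2  2  2  2  2
LCS: 'ec'
LCS length = 2

2


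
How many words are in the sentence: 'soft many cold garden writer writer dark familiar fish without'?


Counting words by splitting on spaces:
  Word 1: 'soft'
  Word 2: 'many'
  Word 3: 'cold'
  Word 4: 'garden'
  Word 5: 'writer'
  Word 6: 'writer'
  Word 7: 'dark'
  Word 8: 'familiar'
  Word 9: 'fish'
  Word 10: 'without'
Total words: 10

10


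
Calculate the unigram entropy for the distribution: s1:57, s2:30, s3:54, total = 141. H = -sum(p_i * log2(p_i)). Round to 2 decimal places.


Computing entropy H = -sum(p_i * log2(p_i)):
  s1: p = 57/141 = 0.4043, -p*log2(p) = 0.5282
  s2: p = 30/141 = 0.2128, -p*log2(p) = 0.4750
  s3: p = 54/141 = 0.3830, -p*log2(p) = 0.5303
H = sum of terms = 1.5335
Rounded to 2 decimals: 1.53

1.53
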